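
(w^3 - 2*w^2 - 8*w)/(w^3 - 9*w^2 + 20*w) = (w + 2)/(w - 5)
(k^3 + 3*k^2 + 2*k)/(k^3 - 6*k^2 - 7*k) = (k + 2)/(k - 7)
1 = 1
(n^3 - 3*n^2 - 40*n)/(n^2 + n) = (n^2 - 3*n - 40)/(n + 1)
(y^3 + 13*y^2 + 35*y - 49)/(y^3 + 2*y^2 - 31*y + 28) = (y + 7)/(y - 4)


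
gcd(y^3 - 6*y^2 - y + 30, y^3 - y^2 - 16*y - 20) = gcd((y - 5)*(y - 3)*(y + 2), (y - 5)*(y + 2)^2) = y^2 - 3*y - 10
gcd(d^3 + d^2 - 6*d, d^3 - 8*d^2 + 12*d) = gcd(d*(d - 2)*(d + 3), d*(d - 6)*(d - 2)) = d^2 - 2*d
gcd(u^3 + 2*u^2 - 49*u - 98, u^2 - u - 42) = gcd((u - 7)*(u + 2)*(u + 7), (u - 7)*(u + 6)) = u - 7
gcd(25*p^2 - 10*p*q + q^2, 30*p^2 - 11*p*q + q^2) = 5*p - q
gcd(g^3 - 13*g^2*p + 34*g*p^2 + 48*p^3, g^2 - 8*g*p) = -g + 8*p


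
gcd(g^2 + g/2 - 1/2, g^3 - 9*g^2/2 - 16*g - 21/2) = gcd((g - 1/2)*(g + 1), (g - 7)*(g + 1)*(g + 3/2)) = g + 1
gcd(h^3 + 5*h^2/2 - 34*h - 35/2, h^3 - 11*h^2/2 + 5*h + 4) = h + 1/2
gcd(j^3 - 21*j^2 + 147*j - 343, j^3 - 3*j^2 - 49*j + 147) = j - 7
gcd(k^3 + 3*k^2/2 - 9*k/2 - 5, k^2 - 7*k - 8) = k + 1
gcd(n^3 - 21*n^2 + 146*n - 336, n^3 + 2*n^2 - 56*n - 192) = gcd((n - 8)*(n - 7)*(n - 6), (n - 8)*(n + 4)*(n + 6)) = n - 8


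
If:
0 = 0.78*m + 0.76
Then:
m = -0.97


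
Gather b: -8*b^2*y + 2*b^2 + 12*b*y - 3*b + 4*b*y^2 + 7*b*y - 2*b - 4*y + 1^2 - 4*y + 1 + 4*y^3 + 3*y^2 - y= b^2*(2 - 8*y) + b*(4*y^2 + 19*y - 5) + 4*y^3 + 3*y^2 - 9*y + 2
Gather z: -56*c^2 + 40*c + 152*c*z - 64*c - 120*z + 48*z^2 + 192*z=-56*c^2 - 24*c + 48*z^2 + z*(152*c + 72)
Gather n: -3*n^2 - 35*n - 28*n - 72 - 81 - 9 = -3*n^2 - 63*n - 162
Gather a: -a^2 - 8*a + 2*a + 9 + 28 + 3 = -a^2 - 6*a + 40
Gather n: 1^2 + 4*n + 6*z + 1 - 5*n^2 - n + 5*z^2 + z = -5*n^2 + 3*n + 5*z^2 + 7*z + 2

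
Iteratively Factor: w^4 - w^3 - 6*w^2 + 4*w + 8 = (w - 2)*(w^3 + w^2 - 4*w - 4) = (w - 2)*(w + 1)*(w^2 - 4) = (w - 2)*(w + 1)*(w + 2)*(w - 2)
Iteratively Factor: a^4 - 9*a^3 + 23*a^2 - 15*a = (a - 3)*(a^3 - 6*a^2 + 5*a) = (a - 3)*(a - 1)*(a^2 - 5*a) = (a - 5)*(a - 3)*(a - 1)*(a)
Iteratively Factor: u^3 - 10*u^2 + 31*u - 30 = (u - 3)*(u^2 - 7*u + 10) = (u - 5)*(u - 3)*(u - 2)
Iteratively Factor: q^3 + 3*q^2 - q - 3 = (q + 3)*(q^2 - 1) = (q + 1)*(q + 3)*(q - 1)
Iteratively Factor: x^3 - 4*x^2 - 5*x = (x)*(x^2 - 4*x - 5) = x*(x + 1)*(x - 5)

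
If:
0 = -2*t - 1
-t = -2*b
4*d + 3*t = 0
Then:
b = -1/4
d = 3/8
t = -1/2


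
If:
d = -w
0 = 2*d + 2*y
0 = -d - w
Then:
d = -y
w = y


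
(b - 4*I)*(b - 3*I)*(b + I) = b^3 - 6*I*b^2 - 5*b - 12*I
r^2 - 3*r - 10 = (r - 5)*(r + 2)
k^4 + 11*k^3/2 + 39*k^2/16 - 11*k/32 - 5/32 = (k - 1/4)*(k + 1/4)*(k + 1/2)*(k + 5)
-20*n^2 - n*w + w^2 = (-5*n + w)*(4*n + w)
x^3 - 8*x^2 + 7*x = x*(x - 7)*(x - 1)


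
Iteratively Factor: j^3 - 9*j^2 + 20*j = (j)*(j^2 - 9*j + 20) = j*(j - 5)*(j - 4)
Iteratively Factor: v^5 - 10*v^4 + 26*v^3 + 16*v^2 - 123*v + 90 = (v - 1)*(v^4 - 9*v^3 + 17*v^2 + 33*v - 90) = (v - 3)*(v - 1)*(v^3 - 6*v^2 - v + 30) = (v - 3)^2*(v - 1)*(v^2 - 3*v - 10) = (v - 3)^2*(v - 1)*(v + 2)*(v - 5)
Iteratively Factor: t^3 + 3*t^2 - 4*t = (t + 4)*(t^2 - t) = (t - 1)*(t + 4)*(t)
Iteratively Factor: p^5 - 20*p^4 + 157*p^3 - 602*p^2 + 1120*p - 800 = (p - 5)*(p^4 - 15*p^3 + 82*p^2 - 192*p + 160) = (p - 5)^2*(p^3 - 10*p^2 + 32*p - 32) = (p - 5)^2*(p - 2)*(p^2 - 8*p + 16) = (p - 5)^2*(p - 4)*(p - 2)*(p - 4)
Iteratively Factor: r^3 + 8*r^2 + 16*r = (r + 4)*(r^2 + 4*r) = (r + 4)^2*(r)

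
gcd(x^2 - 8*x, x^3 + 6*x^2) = x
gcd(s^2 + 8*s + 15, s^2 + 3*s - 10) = s + 5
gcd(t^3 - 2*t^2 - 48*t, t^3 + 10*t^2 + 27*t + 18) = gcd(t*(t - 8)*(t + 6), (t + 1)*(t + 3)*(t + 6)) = t + 6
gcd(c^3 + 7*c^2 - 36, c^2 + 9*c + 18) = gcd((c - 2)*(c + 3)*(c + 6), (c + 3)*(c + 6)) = c^2 + 9*c + 18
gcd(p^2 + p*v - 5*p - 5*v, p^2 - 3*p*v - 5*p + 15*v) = p - 5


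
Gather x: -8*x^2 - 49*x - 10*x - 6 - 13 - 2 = -8*x^2 - 59*x - 21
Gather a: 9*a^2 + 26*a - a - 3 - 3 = 9*a^2 + 25*a - 6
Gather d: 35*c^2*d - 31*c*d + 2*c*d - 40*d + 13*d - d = d*(35*c^2 - 29*c - 28)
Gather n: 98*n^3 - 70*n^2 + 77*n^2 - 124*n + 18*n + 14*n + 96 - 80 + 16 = 98*n^3 + 7*n^2 - 92*n + 32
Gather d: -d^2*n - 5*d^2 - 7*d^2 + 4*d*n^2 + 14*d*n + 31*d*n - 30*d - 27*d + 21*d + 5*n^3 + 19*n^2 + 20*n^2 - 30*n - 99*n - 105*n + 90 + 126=d^2*(-n - 12) + d*(4*n^2 + 45*n - 36) + 5*n^3 + 39*n^2 - 234*n + 216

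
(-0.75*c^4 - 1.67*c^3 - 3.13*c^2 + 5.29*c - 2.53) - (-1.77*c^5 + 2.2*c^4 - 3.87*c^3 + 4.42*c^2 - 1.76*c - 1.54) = 1.77*c^5 - 2.95*c^4 + 2.2*c^3 - 7.55*c^2 + 7.05*c - 0.99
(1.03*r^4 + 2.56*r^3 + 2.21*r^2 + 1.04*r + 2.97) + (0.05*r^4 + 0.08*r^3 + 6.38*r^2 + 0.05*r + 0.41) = 1.08*r^4 + 2.64*r^3 + 8.59*r^2 + 1.09*r + 3.38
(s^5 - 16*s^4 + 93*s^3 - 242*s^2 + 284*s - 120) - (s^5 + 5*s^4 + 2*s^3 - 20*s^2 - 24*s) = -21*s^4 + 91*s^3 - 222*s^2 + 308*s - 120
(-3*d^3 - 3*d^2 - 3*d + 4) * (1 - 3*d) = 9*d^4 + 6*d^3 + 6*d^2 - 15*d + 4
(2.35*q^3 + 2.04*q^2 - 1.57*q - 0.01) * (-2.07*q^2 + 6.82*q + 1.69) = -4.8645*q^5 + 11.8042*q^4 + 21.1342*q^3 - 7.2391*q^2 - 2.7215*q - 0.0169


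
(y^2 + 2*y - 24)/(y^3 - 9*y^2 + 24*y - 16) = (y + 6)/(y^2 - 5*y + 4)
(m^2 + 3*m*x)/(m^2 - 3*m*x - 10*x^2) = m*(-m - 3*x)/(-m^2 + 3*m*x + 10*x^2)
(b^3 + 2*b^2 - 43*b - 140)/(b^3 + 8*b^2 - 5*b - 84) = (b^2 - 2*b - 35)/(b^2 + 4*b - 21)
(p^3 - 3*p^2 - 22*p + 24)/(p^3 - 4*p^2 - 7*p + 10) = (p^2 - 2*p - 24)/(p^2 - 3*p - 10)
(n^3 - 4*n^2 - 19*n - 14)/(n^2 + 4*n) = (n^3 - 4*n^2 - 19*n - 14)/(n*(n + 4))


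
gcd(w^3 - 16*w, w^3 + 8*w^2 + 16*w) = w^2 + 4*w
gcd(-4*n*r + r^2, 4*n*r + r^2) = r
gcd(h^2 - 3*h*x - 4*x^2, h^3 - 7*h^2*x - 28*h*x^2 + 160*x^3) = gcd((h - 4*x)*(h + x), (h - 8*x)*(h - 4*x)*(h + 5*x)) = -h + 4*x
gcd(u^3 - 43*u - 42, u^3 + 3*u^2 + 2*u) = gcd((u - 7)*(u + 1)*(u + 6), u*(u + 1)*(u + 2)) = u + 1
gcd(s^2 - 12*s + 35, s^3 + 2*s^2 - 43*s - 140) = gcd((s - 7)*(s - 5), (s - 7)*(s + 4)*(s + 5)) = s - 7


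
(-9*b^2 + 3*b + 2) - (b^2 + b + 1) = -10*b^2 + 2*b + 1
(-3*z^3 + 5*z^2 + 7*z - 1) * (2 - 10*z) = 30*z^4 - 56*z^3 - 60*z^2 + 24*z - 2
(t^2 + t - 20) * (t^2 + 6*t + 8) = t^4 + 7*t^3 - 6*t^2 - 112*t - 160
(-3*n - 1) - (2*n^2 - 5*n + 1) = -2*n^2 + 2*n - 2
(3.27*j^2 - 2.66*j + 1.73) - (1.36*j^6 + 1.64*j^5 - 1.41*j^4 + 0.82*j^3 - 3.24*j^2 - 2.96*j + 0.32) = -1.36*j^6 - 1.64*j^5 + 1.41*j^4 - 0.82*j^3 + 6.51*j^2 + 0.3*j + 1.41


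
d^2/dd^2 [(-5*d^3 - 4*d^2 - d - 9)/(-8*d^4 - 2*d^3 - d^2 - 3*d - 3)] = 2*(320*d^9 + 768*d^8 + 456*d^7 + 5022*d^6 + 90*d^5 - 606*d^4 + 181*d^3 - 1044*d^2 + 45*d + 81)/(512*d^12 + 384*d^11 + 288*d^10 + 680*d^9 + 900*d^8 + 474*d^7 + 433*d^6 + 531*d^5 + 360*d^4 + 135*d^3 + 108*d^2 + 81*d + 27)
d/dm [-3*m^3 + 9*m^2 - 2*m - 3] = -9*m^2 + 18*m - 2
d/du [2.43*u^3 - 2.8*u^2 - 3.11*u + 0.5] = 7.29*u^2 - 5.6*u - 3.11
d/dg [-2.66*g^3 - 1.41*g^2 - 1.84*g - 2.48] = -7.98*g^2 - 2.82*g - 1.84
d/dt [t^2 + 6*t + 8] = 2*t + 6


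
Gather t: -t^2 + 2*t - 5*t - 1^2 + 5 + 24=-t^2 - 3*t + 28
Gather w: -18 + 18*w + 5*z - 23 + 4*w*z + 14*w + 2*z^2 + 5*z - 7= w*(4*z + 32) + 2*z^2 + 10*z - 48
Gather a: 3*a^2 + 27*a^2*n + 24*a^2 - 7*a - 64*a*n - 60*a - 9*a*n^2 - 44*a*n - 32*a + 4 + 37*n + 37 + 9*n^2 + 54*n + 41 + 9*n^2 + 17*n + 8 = a^2*(27*n + 27) + a*(-9*n^2 - 108*n - 99) + 18*n^2 + 108*n + 90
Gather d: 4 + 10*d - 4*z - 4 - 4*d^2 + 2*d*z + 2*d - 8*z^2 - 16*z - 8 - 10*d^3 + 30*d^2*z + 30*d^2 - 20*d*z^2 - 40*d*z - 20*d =-10*d^3 + d^2*(30*z + 26) + d*(-20*z^2 - 38*z - 8) - 8*z^2 - 20*z - 8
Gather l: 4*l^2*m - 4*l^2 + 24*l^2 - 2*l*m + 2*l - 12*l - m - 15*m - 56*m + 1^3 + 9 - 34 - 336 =l^2*(4*m + 20) + l*(-2*m - 10) - 72*m - 360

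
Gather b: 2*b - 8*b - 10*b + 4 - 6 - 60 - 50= -16*b - 112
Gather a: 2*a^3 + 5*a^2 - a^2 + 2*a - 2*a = 2*a^3 + 4*a^2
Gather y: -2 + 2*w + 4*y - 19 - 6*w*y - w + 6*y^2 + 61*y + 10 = w + 6*y^2 + y*(65 - 6*w) - 11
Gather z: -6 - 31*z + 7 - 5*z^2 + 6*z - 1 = -5*z^2 - 25*z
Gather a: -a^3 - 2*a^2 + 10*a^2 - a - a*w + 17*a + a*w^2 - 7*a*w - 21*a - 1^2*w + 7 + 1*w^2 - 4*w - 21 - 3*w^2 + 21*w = -a^3 + 8*a^2 + a*(w^2 - 8*w - 5) - 2*w^2 + 16*w - 14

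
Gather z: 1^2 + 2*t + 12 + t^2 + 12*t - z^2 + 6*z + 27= t^2 + 14*t - z^2 + 6*z + 40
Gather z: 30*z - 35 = 30*z - 35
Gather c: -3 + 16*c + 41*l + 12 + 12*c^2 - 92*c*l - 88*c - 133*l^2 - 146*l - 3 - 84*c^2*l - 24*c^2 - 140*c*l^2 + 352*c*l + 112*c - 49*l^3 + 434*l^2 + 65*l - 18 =c^2*(-84*l - 12) + c*(-140*l^2 + 260*l + 40) - 49*l^3 + 301*l^2 - 40*l - 12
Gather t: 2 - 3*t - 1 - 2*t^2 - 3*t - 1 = -2*t^2 - 6*t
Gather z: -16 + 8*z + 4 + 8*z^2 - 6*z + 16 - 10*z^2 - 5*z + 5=-2*z^2 - 3*z + 9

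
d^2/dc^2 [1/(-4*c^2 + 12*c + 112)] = (-c^2 + 3*c + (2*c - 3)^2 + 28)/(2*(-c^2 + 3*c + 28)^3)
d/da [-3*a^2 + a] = 1 - 6*a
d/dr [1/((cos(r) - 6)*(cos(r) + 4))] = 2*(cos(r) - 1)*sin(r)/((cos(r) - 6)^2*(cos(r) + 4)^2)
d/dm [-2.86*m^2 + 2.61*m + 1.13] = 2.61 - 5.72*m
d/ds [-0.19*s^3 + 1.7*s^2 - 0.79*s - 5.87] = -0.57*s^2 + 3.4*s - 0.79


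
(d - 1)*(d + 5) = d^2 + 4*d - 5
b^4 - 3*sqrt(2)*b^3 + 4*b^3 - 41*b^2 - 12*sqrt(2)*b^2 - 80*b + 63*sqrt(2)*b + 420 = (b - 3)*(b + 7)*(b - 5*sqrt(2))*(b + 2*sqrt(2))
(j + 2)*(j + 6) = j^2 + 8*j + 12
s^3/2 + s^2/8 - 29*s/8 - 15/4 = (s/2 + 1)*(s - 3)*(s + 5/4)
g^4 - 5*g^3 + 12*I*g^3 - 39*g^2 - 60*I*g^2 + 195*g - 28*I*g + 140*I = (g - 5)*(g + I)*(g + 4*I)*(g + 7*I)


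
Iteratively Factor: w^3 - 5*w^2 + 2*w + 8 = (w + 1)*(w^2 - 6*w + 8) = (w - 2)*(w + 1)*(w - 4)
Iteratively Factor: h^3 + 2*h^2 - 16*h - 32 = (h + 2)*(h^2 - 16) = (h - 4)*(h + 2)*(h + 4)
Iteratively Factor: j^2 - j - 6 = (j - 3)*(j + 2)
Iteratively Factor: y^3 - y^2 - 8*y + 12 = (y - 2)*(y^2 + y - 6) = (y - 2)^2*(y + 3)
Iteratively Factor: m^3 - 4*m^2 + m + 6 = (m - 2)*(m^2 - 2*m - 3) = (m - 3)*(m - 2)*(m + 1)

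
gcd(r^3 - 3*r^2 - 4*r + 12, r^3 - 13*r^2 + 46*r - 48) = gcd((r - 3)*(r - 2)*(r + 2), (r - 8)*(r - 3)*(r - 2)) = r^2 - 5*r + 6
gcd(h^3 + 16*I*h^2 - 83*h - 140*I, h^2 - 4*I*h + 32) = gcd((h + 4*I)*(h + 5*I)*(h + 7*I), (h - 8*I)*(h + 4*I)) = h + 4*I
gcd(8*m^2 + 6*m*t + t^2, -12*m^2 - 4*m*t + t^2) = 2*m + t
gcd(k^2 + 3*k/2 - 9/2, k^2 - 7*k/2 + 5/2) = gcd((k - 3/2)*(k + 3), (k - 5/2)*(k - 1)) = 1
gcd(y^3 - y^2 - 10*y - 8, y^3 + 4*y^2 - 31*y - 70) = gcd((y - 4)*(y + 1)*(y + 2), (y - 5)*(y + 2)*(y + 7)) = y + 2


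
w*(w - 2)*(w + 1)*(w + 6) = w^4 + 5*w^3 - 8*w^2 - 12*w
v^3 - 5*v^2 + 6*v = v*(v - 3)*(v - 2)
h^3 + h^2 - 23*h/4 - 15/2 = (h - 5/2)*(h + 3/2)*(h + 2)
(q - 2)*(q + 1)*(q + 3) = q^3 + 2*q^2 - 5*q - 6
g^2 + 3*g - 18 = (g - 3)*(g + 6)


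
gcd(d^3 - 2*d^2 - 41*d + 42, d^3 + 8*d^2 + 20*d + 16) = 1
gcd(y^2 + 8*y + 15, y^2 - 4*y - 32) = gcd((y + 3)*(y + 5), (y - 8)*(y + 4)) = 1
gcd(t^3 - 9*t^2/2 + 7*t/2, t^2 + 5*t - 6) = t - 1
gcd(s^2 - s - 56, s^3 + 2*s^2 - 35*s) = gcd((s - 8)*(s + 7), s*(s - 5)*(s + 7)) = s + 7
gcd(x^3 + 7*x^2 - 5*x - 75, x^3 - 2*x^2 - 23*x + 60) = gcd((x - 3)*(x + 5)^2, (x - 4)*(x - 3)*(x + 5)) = x^2 + 2*x - 15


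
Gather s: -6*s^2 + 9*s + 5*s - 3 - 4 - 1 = -6*s^2 + 14*s - 8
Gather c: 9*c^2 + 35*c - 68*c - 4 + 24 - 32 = 9*c^2 - 33*c - 12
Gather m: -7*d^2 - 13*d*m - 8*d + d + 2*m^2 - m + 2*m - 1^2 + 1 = -7*d^2 - 7*d + 2*m^2 + m*(1 - 13*d)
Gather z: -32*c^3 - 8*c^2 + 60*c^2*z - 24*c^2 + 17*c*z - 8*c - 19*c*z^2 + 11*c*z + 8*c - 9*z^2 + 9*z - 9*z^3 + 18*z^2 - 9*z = -32*c^3 - 32*c^2 - 9*z^3 + z^2*(9 - 19*c) + z*(60*c^2 + 28*c)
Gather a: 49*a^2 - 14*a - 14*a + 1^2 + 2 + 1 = 49*a^2 - 28*a + 4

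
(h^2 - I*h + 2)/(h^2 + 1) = (h - 2*I)/(h - I)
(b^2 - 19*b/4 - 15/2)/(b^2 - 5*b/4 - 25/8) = 2*(b - 6)/(2*b - 5)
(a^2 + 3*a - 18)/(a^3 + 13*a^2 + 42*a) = (a - 3)/(a*(a + 7))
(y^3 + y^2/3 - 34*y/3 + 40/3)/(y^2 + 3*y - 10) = (3*y^2 + 7*y - 20)/(3*(y + 5))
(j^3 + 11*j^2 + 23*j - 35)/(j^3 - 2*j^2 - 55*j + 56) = (j + 5)/(j - 8)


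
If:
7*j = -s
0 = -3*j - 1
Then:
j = -1/3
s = 7/3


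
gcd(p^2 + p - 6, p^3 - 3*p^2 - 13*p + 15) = p + 3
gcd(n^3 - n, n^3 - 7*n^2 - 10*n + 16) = n - 1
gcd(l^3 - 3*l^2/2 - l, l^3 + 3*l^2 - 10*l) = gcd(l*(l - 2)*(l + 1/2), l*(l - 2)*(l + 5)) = l^2 - 2*l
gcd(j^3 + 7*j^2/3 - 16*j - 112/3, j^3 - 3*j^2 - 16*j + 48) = j^2 - 16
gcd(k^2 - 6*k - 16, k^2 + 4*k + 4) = k + 2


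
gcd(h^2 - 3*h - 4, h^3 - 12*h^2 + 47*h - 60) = h - 4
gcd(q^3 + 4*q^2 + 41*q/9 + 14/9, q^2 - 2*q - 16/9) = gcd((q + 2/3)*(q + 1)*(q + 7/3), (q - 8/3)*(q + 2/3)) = q + 2/3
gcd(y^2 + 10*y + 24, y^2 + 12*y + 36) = y + 6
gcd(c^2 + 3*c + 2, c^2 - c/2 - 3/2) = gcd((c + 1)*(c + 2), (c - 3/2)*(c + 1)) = c + 1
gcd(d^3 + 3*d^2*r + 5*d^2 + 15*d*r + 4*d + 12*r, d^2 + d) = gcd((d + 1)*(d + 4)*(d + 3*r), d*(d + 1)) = d + 1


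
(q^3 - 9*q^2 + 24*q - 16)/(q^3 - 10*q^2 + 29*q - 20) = (q - 4)/(q - 5)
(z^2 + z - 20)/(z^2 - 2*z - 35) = (z - 4)/(z - 7)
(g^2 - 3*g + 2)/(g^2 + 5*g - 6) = (g - 2)/(g + 6)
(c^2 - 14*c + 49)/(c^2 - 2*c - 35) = (c - 7)/(c + 5)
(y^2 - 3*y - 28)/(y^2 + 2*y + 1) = (y^2 - 3*y - 28)/(y^2 + 2*y + 1)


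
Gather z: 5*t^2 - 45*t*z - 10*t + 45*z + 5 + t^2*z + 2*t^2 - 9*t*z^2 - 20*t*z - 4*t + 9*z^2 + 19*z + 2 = 7*t^2 - 14*t + z^2*(9 - 9*t) + z*(t^2 - 65*t + 64) + 7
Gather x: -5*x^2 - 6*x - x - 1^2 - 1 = -5*x^2 - 7*x - 2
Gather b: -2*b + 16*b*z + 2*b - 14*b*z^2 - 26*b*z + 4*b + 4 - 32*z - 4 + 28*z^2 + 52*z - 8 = b*(-14*z^2 - 10*z + 4) + 28*z^2 + 20*z - 8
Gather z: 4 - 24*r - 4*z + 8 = -24*r - 4*z + 12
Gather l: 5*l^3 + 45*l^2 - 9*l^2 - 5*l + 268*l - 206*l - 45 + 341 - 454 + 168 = 5*l^3 + 36*l^2 + 57*l + 10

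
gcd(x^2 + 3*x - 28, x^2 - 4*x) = x - 4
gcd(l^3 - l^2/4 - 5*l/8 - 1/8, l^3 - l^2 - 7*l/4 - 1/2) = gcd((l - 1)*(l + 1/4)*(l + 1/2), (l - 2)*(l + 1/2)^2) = l + 1/2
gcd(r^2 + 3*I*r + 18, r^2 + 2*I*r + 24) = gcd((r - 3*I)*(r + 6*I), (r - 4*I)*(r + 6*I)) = r + 6*I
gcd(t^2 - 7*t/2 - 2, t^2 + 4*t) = 1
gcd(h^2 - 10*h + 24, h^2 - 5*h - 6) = h - 6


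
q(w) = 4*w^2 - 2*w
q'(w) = 8*w - 2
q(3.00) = 30.00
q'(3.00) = 22.00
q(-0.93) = 5.32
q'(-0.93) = -9.44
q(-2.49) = 29.78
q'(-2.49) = -21.92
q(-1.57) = 13.00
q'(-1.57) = -14.56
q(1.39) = 4.95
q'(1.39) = 9.12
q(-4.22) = 79.67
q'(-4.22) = -35.76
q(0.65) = 0.39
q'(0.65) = 3.20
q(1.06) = 2.37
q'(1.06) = 6.48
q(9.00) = 306.00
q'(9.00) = 70.00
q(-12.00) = 600.00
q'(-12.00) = -98.00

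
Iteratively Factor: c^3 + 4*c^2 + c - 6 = (c + 2)*(c^2 + 2*c - 3) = (c - 1)*(c + 2)*(c + 3)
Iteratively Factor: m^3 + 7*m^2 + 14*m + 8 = (m + 1)*(m^2 + 6*m + 8) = (m + 1)*(m + 4)*(m + 2)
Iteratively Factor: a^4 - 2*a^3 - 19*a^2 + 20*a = (a - 5)*(a^3 + 3*a^2 - 4*a) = a*(a - 5)*(a^2 + 3*a - 4) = a*(a - 5)*(a - 1)*(a + 4)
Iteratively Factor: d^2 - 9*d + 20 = (d - 4)*(d - 5)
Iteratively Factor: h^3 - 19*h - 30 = (h - 5)*(h^2 + 5*h + 6) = (h - 5)*(h + 3)*(h + 2)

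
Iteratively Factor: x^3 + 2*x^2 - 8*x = (x - 2)*(x^2 + 4*x) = x*(x - 2)*(x + 4)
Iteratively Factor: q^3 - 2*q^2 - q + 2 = (q + 1)*(q^2 - 3*q + 2) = (q - 2)*(q + 1)*(q - 1)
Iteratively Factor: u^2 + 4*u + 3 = (u + 3)*(u + 1)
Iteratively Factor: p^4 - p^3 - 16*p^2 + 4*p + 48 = (p - 2)*(p^3 + p^2 - 14*p - 24) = (p - 4)*(p - 2)*(p^2 + 5*p + 6) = (p - 4)*(p - 2)*(p + 2)*(p + 3)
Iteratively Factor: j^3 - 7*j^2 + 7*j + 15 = (j - 3)*(j^2 - 4*j - 5) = (j - 3)*(j + 1)*(j - 5)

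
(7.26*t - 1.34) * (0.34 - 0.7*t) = -5.082*t^2 + 3.4064*t - 0.4556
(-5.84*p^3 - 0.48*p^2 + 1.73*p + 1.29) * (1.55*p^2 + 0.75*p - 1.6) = -9.052*p^5 - 5.124*p^4 + 11.6655*p^3 + 4.065*p^2 - 1.8005*p - 2.064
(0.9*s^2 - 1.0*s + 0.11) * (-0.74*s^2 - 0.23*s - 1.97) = -0.666*s^4 + 0.533*s^3 - 1.6244*s^2 + 1.9447*s - 0.2167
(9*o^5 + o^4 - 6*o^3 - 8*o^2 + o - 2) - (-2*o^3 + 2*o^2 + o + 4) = 9*o^5 + o^4 - 4*o^3 - 10*o^2 - 6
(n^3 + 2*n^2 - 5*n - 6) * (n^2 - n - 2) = n^5 + n^4 - 9*n^3 - 5*n^2 + 16*n + 12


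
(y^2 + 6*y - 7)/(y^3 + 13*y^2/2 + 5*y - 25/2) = 2*(y + 7)/(2*y^2 + 15*y + 25)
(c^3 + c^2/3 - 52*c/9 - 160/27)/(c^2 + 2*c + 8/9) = (9*c^2 - 9*c - 40)/(3*(3*c + 2))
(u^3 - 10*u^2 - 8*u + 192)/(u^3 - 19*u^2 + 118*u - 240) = (u + 4)/(u - 5)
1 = 1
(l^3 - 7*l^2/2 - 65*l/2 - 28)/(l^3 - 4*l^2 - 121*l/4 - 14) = 2*(l + 1)/(2*l + 1)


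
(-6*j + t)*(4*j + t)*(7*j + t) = -168*j^3 - 38*j^2*t + 5*j*t^2 + t^3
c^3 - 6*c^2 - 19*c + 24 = (c - 8)*(c - 1)*(c + 3)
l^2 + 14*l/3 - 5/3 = (l - 1/3)*(l + 5)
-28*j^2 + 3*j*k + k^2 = (-4*j + k)*(7*j + k)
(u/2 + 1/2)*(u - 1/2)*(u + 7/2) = u^3/2 + 2*u^2 + 5*u/8 - 7/8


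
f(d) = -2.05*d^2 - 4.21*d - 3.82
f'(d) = -4.1*d - 4.21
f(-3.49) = -14.10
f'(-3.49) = 10.10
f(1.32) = -12.95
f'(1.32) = -9.62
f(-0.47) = -2.29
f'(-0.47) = -2.28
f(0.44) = -6.07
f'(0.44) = -6.01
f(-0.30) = -2.74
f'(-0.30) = -2.98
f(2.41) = -25.87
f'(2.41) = -14.09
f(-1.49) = -2.10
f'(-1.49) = 1.90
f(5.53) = -89.79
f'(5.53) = -26.88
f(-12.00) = -248.50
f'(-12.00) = 44.99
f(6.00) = -102.88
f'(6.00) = -28.81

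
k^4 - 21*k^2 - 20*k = k*(k - 5)*(k + 1)*(k + 4)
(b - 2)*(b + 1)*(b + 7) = b^3 + 6*b^2 - 9*b - 14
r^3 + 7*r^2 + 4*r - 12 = (r - 1)*(r + 2)*(r + 6)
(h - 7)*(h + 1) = h^2 - 6*h - 7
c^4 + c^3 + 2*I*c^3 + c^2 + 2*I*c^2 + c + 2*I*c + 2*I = (c + 1)*(c - I)*(c + I)*(c + 2*I)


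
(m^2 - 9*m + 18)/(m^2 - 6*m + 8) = (m^2 - 9*m + 18)/(m^2 - 6*m + 8)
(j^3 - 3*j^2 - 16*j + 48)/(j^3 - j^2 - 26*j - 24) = (j^2 - 7*j + 12)/(j^2 - 5*j - 6)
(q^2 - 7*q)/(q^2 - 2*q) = (q - 7)/(q - 2)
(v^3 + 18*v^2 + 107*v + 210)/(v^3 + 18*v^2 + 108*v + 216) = (v^2 + 12*v + 35)/(v^2 + 12*v + 36)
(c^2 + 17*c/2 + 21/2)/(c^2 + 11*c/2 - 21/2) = (2*c + 3)/(2*c - 3)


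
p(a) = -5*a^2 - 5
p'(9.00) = -90.00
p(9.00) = -410.00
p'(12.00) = -120.00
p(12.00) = -725.00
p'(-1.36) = 13.60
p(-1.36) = -14.25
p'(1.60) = -16.00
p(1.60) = -17.80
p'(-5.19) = 51.90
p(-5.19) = -139.68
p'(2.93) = -29.30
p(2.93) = -47.92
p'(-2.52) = 25.20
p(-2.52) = -36.75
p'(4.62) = -46.20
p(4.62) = -111.72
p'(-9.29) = 92.90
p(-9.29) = -436.52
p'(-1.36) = 13.60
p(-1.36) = -14.25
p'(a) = -10*a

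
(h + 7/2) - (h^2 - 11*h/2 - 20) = -h^2 + 13*h/2 + 47/2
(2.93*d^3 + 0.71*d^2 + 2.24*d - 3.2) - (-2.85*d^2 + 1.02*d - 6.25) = 2.93*d^3 + 3.56*d^2 + 1.22*d + 3.05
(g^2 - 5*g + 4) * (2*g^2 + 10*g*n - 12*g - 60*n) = 2*g^4 + 10*g^3*n - 22*g^3 - 110*g^2*n + 68*g^2 + 340*g*n - 48*g - 240*n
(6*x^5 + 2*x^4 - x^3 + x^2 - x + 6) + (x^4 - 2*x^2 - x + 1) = 6*x^5 + 3*x^4 - x^3 - x^2 - 2*x + 7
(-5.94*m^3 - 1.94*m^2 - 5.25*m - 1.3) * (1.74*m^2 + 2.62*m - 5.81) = -10.3356*m^5 - 18.9384*m^4 + 20.2936*m^3 - 4.7456*m^2 + 27.0965*m + 7.553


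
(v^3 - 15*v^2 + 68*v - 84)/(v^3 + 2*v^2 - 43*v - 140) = (v^2 - 8*v + 12)/(v^2 + 9*v + 20)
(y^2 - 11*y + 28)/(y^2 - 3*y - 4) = (y - 7)/(y + 1)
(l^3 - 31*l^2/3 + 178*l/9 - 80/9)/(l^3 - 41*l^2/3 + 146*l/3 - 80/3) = (l - 5/3)/(l - 5)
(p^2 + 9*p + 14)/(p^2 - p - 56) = (p + 2)/(p - 8)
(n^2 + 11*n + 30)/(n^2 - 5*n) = (n^2 + 11*n + 30)/(n*(n - 5))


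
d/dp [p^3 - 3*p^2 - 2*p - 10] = 3*p^2 - 6*p - 2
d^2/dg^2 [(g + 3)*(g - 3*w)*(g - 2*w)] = 6*g - 10*w + 6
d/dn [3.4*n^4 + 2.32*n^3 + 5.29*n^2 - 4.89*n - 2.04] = 13.6*n^3 + 6.96*n^2 + 10.58*n - 4.89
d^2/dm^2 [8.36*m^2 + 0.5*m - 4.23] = 16.7200000000000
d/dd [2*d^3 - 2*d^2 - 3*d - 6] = 6*d^2 - 4*d - 3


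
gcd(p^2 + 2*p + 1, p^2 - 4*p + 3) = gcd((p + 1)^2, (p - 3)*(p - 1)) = 1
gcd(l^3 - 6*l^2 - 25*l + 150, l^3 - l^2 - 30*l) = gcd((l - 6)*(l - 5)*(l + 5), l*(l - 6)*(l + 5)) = l^2 - l - 30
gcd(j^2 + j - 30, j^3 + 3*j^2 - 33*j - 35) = j - 5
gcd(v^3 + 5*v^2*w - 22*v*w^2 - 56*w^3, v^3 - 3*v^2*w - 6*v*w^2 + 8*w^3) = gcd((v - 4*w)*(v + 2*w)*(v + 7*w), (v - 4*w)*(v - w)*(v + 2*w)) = v^2 - 2*v*w - 8*w^2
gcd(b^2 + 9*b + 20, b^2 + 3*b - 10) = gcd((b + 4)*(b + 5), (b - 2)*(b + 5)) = b + 5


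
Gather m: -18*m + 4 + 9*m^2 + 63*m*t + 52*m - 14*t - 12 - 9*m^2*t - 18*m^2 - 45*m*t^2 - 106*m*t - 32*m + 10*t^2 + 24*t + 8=m^2*(-9*t - 9) + m*(-45*t^2 - 43*t + 2) + 10*t^2 + 10*t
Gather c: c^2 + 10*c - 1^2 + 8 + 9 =c^2 + 10*c + 16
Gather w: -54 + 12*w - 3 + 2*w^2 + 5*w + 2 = 2*w^2 + 17*w - 55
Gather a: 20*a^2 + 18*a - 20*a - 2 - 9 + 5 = 20*a^2 - 2*a - 6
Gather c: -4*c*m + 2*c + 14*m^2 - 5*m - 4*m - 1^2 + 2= c*(2 - 4*m) + 14*m^2 - 9*m + 1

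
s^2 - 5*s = s*(s - 5)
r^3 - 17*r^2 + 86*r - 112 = (r - 8)*(r - 7)*(r - 2)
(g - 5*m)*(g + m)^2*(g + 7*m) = g^4 + 4*g^3*m - 30*g^2*m^2 - 68*g*m^3 - 35*m^4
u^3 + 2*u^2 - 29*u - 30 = (u - 5)*(u + 1)*(u + 6)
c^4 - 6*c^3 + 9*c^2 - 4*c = c*(c - 4)*(c - 1)^2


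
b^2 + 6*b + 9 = (b + 3)^2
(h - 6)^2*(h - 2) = h^3 - 14*h^2 + 60*h - 72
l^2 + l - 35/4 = (l - 5/2)*(l + 7/2)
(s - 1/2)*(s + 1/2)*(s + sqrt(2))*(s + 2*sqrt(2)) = s^4 + 3*sqrt(2)*s^3 + 15*s^2/4 - 3*sqrt(2)*s/4 - 1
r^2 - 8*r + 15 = (r - 5)*(r - 3)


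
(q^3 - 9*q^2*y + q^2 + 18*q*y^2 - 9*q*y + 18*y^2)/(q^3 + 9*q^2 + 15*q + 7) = (q^2 - 9*q*y + 18*y^2)/(q^2 + 8*q + 7)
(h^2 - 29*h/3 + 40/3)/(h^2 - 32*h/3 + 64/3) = (3*h - 5)/(3*h - 8)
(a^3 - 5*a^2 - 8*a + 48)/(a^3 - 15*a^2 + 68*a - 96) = (a^2 - a - 12)/(a^2 - 11*a + 24)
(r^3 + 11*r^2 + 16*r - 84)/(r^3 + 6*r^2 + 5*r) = (r^3 + 11*r^2 + 16*r - 84)/(r*(r^2 + 6*r + 5))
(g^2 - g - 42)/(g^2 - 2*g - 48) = (g - 7)/(g - 8)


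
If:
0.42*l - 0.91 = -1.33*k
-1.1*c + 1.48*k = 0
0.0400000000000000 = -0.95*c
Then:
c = -0.04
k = -0.03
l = 2.27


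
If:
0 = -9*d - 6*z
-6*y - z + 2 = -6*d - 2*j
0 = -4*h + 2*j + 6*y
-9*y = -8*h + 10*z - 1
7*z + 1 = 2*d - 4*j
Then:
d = -6/275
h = 31/220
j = -7/22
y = 1/5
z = 9/275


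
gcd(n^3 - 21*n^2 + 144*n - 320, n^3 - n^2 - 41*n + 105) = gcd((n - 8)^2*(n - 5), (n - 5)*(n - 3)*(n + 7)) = n - 5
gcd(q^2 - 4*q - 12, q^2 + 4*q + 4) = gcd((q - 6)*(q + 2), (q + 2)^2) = q + 2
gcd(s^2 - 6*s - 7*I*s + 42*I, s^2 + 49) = s - 7*I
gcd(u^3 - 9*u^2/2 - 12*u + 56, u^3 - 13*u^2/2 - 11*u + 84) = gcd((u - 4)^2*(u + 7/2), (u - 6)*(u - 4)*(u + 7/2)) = u^2 - u/2 - 14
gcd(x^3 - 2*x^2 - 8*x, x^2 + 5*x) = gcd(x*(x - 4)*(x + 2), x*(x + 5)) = x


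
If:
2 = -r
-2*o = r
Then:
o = 1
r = -2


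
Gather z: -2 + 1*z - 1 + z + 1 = 2*z - 2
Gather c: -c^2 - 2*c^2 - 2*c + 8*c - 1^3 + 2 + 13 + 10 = -3*c^2 + 6*c + 24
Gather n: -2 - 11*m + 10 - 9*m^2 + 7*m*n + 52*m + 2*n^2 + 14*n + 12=-9*m^2 + 41*m + 2*n^2 + n*(7*m + 14) + 20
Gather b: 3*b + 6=3*b + 6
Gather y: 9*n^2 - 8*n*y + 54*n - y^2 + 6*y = 9*n^2 + 54*n - y^2 + y*(6 - 8*n)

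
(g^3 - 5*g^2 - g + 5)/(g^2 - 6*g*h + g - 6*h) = (g^2 - 6*g + 5)/(g - 6*h)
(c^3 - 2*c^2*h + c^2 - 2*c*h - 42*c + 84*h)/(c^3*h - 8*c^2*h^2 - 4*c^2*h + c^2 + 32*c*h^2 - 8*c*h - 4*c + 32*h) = (c^3 - 2*c^2*h + c^2 - 2*c*h - 42*c + 84*h)/(c^3*h - 8*c^2*h^2 - 4*c^2*h + c^2 + 32*c*h^2 - 8*c*h - 4*c + 32*h)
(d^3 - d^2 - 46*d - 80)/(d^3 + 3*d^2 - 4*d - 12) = (d^2 - 3*d - 40)/(d^2 + d - 6)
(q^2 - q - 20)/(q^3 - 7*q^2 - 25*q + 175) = (q + 4)/(q^2 - 2*q - 35)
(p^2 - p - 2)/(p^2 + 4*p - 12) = (p + 1)/(p + 6)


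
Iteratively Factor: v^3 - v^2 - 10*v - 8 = (v - 4)*(v^2 + 3*v + 2) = (v - 4)*(v + 1)*(v + 2)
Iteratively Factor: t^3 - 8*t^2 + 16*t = (t - 4)*(t^2 - 4*t) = t*(t - 4)*(t - 4)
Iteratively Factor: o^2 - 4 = (o - 2)*(o + 2)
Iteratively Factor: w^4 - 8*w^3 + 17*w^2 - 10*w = (w - 1)*(w^3 - 7*w^2 + 10*w) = (w - 2)*(w - 1)*(w^2 - 5*w) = (w - 5)*(w - 2)*(w - 1)*(w)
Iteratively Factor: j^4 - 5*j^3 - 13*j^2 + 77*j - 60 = (j - 5)*(j^3 - 13*j + 12) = (j - 5)*(j + 4)*(j^2 - 4*j + 3) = (j - 5)*(j - 1)*(j + 4)*(j - 3)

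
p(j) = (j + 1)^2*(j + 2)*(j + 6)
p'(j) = (j + 1)^2*(j + 2) + (j + 1)^2*(j + 6) + (j + 2)*(j + 6)*(2*j + 2)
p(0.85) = 66.82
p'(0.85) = 105.43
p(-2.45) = -3.36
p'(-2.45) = 11.15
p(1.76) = 222.26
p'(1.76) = 248.82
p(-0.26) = 5.47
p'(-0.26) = 18.88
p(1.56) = 176.38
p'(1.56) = 210.67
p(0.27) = 22.96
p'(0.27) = 49.93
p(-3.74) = -29.52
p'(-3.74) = 25.45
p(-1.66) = 0.64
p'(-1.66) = 0.09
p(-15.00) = 22932.00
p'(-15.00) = -7588.00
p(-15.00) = 22932.00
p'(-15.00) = -7588.00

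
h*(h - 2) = h^2 - 2*h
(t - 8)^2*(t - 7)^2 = t^4 - 30*t^3 + 337*t^2 - 1680*t + 3136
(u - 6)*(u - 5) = u^2 - 11*u + 30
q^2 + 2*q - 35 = (q - 5)*(q + 7)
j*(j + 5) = j^2 + 5*j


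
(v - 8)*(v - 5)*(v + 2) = v^3 - 11*v^2 + 14*v + 80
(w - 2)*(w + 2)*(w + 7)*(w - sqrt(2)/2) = w^4 - sqrt(2)*w^3/2 + 7*w^3 - 7*sqrt(2)*w^2/2 - 4*w^2 - 28*w + 2*sqrt(2)*w + 14*sqrt(2)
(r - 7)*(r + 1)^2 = r^3 - 5*r^2 - 13*r - 7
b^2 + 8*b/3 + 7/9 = (b + 1/3)*(b + 7/3)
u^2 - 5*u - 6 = (u - 6)*(u + 1)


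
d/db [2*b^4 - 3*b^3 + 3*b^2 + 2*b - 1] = 8*b^3 - 9*b^2 + 6*b + 2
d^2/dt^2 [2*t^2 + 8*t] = 4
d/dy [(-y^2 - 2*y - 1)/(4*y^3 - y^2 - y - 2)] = (2*(y + 1)*(-4*y^3 + y^2 + y + 2) - (-12*y^2 + 2*y + 1)*(y^2 + 2*y + 1))/(-4*y^3 + y^2 + y + 2)^2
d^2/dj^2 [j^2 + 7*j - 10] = 2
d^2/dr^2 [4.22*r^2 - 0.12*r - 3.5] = 8.44000000000000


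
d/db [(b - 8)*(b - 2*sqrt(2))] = 2*b - 8 - 2*sqrt(2)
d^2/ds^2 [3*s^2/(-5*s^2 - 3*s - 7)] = 6*(15*s^3 + 105*s^2 - 49)/(125*s^6 + 225*s^5 + 660*s^4 + 657*s^3 + 924*s^2 + 441*s + 343)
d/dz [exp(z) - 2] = exp(z)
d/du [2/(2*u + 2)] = -1/(u + 1)^2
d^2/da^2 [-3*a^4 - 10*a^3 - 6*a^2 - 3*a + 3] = -36*a^2 - 60*a - 12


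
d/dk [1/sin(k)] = -cos(k)/sin(k)^2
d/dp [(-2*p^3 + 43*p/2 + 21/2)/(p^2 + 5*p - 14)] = (-4*p^4 - 40*p^3 + 125*p^2 - 42*p - 707)/(2*(p^4 + 10*p^3 - 3*p^2 - 140*p + 196))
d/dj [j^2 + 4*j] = 2*j + 4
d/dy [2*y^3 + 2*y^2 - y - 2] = 6*y^2 + 4*y - 1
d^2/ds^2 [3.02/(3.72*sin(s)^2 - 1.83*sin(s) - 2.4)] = (167.167872*sin(s)^4 - 61.676856*sin(s)^3 - 132.78789*sin(s)^2 + 110.089872*sin(s) - 74.152476)/(-3.72*sin(s)^2 + 1.83*sin(s) + 2.4)^3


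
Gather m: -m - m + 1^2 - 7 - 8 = -2*m - 14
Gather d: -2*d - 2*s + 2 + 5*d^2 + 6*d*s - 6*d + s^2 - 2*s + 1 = 5*d^2 + d*(6*s - 8) + s^2 - 4*s + 3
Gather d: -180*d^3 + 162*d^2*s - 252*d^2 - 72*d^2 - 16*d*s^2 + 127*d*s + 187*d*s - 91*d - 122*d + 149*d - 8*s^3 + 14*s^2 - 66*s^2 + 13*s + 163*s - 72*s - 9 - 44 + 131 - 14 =-180*d^3 + d^2*(162*s - 324) + d*(-16*s^2 + 314*s - 64) - 8*s^3 - 52*s^2 + 104*s + 64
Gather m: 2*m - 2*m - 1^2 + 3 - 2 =0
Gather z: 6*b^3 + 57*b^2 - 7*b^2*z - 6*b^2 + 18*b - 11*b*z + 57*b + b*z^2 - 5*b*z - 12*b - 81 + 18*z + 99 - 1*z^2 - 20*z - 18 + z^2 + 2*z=6*b^3 + 51*b^2 + b*z^2 + 63*b + z*(-7*b^2 - 16*b)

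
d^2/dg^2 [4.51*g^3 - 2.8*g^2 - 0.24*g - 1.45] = 27.06*g - 5.6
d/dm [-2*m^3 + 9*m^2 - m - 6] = -6*m^2 + 18*m - 1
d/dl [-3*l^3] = -9*l^2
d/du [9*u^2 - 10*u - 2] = 18*u - 10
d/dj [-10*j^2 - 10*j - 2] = -20*j - 10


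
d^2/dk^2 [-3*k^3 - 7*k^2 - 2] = -18*k - 14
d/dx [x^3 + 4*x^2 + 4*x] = 3*x^2 + 8*x + 4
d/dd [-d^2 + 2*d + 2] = 2 - 2*d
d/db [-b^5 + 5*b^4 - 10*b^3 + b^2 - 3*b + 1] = -5*b^4 + 20*b^3 - 30*b^2 + 2*b - 3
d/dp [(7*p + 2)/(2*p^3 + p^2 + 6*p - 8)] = (14*p^3 + 7*p^2 + 42*p - 2*(7*p + 2)*(3*p^2 + p + 3) - 56)/(2*p^3 + p^2 + 6*p - 8)^2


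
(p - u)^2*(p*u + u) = p^3*u - 2*p^2*u^2 + p^2*u + p*u^3 - 2*p*u^2 + u^3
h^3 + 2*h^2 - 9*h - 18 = (h - 3)*(h + 2)*(h + 3)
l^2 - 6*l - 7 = (l - 7)*(l + 1)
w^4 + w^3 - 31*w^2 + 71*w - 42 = (w - 3)*(w - 2)*(w - 1)*(w + 7)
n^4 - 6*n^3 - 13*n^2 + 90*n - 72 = (n - 6)*(n - 3)*(n - 1)*(n + 4)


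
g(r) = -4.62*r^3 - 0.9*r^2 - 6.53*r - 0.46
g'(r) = -13.86*r^2 - 1.8*r - 6.53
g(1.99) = -53.43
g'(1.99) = -65.00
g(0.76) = -7.97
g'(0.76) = -15.90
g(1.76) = -39.93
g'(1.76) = -52.63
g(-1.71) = 31.18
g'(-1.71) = -43.98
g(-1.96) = 43.67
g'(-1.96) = -56.25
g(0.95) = -11.44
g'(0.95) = -20.75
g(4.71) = -533.91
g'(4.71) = -322.48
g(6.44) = -1313.80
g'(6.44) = -592.95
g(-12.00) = 7931.66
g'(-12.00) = -1980.77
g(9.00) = -3500.11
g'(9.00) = -1145.39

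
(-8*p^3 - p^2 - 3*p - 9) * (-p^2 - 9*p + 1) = 8*p^5 + 73*p^4 + 4*p^3 + 35*p^2 + 78*p - 9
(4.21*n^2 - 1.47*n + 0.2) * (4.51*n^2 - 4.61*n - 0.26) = 18.9871*n^4 - 26.0378*n^3 + 6.5841*n^2 - 0.5398*n - 0.052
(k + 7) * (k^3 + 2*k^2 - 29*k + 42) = k^4 + 9*k^3 - 15*k^2 - 161*k + 294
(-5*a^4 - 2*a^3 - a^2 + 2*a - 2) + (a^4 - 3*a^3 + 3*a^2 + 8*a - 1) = -4*a^4 - 5*a^3 + 2*a^2 + 10*a - 3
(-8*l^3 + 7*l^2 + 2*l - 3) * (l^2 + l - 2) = -8*l^5 - l^4 + 25*l^3 - 15*l^2 - 7*l + 6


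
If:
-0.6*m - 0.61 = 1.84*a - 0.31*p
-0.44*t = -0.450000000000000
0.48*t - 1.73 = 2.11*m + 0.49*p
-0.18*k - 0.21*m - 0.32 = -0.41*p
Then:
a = 0.244204615701628*p - 0.140028192495738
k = 2.54870984728805*p - 1.09265642204031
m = -0.232227488151659*p - 0.587246876346402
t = 1.02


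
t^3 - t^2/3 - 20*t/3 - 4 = (t - 3)*(t + 2/3)*(t + 2)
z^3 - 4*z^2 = z^2*(z - 4)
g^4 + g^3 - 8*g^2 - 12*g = g*(g - 3)*(g + 2)^2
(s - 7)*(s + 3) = s^2 - 4*s - 21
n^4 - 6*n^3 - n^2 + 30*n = n*(n - 5)*(n - 3)*(n + 2)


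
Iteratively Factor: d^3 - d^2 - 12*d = (d + 3)*(d^2 - 4*d) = d*(d + 3)*(d - 4)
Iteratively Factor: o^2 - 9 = (o + 3)*(o - 3)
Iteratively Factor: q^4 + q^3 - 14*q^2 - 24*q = (q - 4)*(q^3 + 5*q^2 + 6*q) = (q - 4)*(q + 2)*(q^2 + 3*q) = q*(q - 4)*(q + 2)*(q + 3)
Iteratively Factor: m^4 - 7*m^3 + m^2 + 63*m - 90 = (m - 3)*(m^3 - 4*m^2 - 11*m + 30) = (m - 3)*(m + 3)*(m^2 - 7*m + 10) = (m - 3)*(m - 2)*(m + 3)*(m - 5)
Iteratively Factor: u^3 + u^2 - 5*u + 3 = (u - 1)*(u^2 + 2*u - 3) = (u - 1)*(u + 3)*(u - 1)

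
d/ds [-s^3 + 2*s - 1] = 2 - 3*s^2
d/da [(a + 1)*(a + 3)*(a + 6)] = 3*a^2 + 20*a + 27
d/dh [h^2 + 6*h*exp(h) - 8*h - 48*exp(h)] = 6*h*exp(h) + 2*h - 42*exp(h) - 8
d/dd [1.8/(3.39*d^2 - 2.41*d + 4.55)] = (4.338 - 12.204*d)/(3.39*d^2 - 2.41*d + 4.55)^2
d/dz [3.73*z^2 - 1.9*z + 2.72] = 7.46*z - 1.9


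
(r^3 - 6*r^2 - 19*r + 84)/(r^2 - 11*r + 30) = (r^3 - 6*r^2 - 19*r + 84)/(r^2 - 11*r + 30)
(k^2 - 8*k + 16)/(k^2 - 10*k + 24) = (k - 4)/(k - 6)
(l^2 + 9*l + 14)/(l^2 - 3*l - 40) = (l^2 + 9*l + 14)/(l^2 - 3*l - 40)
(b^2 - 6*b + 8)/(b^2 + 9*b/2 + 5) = 2*(b^2 - 6*b + 8)/(2*b^2 + 9*b + 10)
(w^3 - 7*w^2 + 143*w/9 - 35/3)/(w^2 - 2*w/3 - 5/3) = (w^2 - 16*w/3 + 7)/(w + 1)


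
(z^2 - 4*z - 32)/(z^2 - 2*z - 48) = (z + 4)/(z + 6)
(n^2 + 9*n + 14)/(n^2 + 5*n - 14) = (n + 2)/(n - 2)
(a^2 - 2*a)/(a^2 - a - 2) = a/(a + 1)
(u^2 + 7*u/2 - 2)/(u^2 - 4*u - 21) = (-u^2 - 7*u/2 + 2)/(-u^2 + 4*u + 21)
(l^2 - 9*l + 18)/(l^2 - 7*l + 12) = (l - 6)/(l - 4)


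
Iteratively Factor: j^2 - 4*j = (j)*(j - 4)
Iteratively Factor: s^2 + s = (s)*(s + 1)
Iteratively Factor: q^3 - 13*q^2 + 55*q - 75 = (q - 5)*(q^2 - 8*q + 15) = (q - 5)^2*(q - 3)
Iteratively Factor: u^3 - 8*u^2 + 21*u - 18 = (u - 3)*(u^2 - 5*u + 6) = (u - 3)^2*(u - 2)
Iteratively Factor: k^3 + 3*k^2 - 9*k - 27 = (k - 3)*(k^2 + 6*k + 9) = (k - 3)*(k + 3)*(k + 3)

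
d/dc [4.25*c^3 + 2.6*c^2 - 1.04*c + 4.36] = 12.75*c^2 + 5.2*c - 1.04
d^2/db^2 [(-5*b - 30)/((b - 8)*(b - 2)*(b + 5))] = 10*(-3*b^5 - 21*b^4 + 181*b^3 + 642*b^2 - 2820*b - 12056)/(b^9 - 15*b^8 - 27*b^7 + 1135*b^6 - 1482*b^5 - 27660*b^4 + 61496*b^3 + 181440*b^2 - 652800*b + 512000)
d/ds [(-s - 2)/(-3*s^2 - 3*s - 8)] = (-3*s^2 - 12*s + 2)/(9*s^4 + 18*s^3 + 57*s^2 + 48*s + 64)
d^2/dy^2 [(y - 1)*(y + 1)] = 2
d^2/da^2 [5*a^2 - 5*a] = 10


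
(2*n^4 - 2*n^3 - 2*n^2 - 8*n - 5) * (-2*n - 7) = -4*n^5 - 10*n^4 + 18*n^3 + 30*n^2 + 66*n + 35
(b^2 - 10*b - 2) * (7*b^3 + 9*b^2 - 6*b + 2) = 7*b^5 - 61*b^4 - 110*b^3 + 44*b^2 - 8*b - 4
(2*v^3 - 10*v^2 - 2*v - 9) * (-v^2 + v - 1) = -2*v^5 + 12*v^4 - 10*v^3 + 17*v^2 - 7*v + 9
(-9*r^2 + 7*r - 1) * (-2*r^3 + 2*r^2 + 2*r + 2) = 18*r^5 - 32*r^4 - 2*r^3 - 6*r^2 + 12*r - 2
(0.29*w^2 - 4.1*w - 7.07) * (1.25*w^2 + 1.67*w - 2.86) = 0.3625*w^4 - 4.6407*w^3 - 16.5139*w^2 - 0.0809000000000015*w + 20.2202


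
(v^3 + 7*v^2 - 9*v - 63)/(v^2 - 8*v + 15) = (v^2 + 10*v + 21)/(v - 5)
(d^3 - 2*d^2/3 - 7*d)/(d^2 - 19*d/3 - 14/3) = d*(-3*d^2 + 2*d + 21)/(-3*d^2 + 19*d + 14)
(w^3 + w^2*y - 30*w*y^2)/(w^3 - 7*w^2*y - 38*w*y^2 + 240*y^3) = w/(w - 8*y)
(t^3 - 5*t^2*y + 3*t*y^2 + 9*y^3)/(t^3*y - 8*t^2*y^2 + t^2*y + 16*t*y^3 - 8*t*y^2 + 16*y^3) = (t^3 - 5*t^2*y + 3*t*y^2 + 9*y^3)/(y*(t^3 - 8*t^2*y + t^2 + 16*t*y^2 - 8*t*y + 16*y^2))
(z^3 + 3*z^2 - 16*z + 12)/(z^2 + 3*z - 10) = (z^2 + 5*z - 6)/(z + 5)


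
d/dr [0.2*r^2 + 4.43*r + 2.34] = 0.4*r + 4.43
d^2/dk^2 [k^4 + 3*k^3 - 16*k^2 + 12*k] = 12*k^2 + 18*k - 32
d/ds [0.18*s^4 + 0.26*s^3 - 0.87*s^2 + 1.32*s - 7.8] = 0.72*s^3 + 0.78*s^2 - 1.74*s + 1.32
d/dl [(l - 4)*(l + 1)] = 2*l - 3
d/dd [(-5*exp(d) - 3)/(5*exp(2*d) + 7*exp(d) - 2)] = (25*exp(2*d) + 30*exp(d) + 31)*exp(d)/(25*exp(4*d) + 70*exp(3*d) + 29*exp(2*d) - 28*exp(d) + 4)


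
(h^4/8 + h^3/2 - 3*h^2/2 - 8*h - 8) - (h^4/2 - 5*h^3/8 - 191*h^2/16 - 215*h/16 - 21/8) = -3*h^4/8 + 9*h^3/8 + 167*h^2/16 + 87*h/16 - 43/8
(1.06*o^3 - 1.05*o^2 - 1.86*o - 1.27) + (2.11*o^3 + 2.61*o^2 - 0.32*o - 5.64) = 3.17*o^3 + 1.56*o^2 - 2.18*o - 6.91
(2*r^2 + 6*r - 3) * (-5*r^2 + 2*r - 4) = -10*r^4 - 26*r^3 + 19*r^2 - 30*r + 12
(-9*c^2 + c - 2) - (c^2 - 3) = -10*c^2 + c + 1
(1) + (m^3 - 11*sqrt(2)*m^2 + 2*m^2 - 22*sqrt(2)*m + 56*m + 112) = m^3 - 11*sqrt(2)*m^2 + 2*m^2 - 22*sqrt(2)*m + 56*m + 113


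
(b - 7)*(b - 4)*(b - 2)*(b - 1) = b^4 - 14*b^3 + 63*b^2 - 106*b + 56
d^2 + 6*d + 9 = (d + 3)^2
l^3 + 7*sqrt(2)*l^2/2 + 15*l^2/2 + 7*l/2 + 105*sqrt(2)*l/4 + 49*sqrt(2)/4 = (l + 1/2)*(l + 7)*(l + 7*sqrt(2)/2)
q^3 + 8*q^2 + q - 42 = (q - 2)*(q + 3)*(q + 7)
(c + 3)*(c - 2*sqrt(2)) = c^2 - 2*sqrt(2)*c + 3*c - 6*sqrt(2)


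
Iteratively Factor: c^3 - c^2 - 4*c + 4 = (c - 1)*(c^2 - 4) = (c - 1)*(c + 2)*(c - 2)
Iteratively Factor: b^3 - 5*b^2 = (b)*(b^2 - 5*b) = b*(b - 5)*(b)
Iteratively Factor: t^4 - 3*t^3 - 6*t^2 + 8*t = (t - 1)*(t^3 - 2*t^2 - 8*t) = (t - 1)*(t + 2)*(t^2 - 4*t) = (t - 4)*(t - 1)*(t + 2)*(t)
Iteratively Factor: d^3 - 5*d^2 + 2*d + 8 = (d - 2)*(d^2 - 3*d - 4) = (d - 4)*(d - 2)*(d + 1)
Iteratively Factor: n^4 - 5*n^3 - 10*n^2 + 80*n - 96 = (n - 4)*(n^3 - n^2 - 14*n + 24) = (n - 4)*(n - 3)*(n^2 + 2*n - 8) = (n - 4)*(n - 3)*(n + 4)*(n - 2)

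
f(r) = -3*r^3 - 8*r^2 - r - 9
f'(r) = -9*r^2 - 16*r - 1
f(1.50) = -38.62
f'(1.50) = -45.25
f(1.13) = -24.67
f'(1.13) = -30.57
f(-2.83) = -2.25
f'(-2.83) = -27.80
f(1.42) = -35.14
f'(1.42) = -41.87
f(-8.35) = 1188.12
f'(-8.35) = -494.90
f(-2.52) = -9.27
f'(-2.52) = -17.83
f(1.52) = -39.54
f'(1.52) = -46.11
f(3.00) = -165.00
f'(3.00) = -130.00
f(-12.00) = 4035.00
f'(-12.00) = -1105.00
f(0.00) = -9.00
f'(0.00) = -1.00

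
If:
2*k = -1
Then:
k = -1/2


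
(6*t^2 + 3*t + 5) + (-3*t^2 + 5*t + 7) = 3*t^2 + 8*t + 12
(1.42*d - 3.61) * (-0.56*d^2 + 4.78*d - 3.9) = -0.7952*d^3 + 8.8092*d^2 - 22.7938*d + 14.079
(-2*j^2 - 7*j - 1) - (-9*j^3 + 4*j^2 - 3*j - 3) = 9*j^3 - 6*j^2 - 4*j + 2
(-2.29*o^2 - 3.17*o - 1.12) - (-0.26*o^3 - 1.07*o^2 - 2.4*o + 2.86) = 0.26*o^3 - 1.22*o^2 - 0.77*o - 3.98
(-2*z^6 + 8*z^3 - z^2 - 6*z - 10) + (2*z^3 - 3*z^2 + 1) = -2*z^6 + 10*z^3 - 4*z^2 - 6*z - 9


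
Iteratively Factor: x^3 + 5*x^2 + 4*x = (x)*(x^2 + 5*x + 4) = x*(x + 1)*(x + 4)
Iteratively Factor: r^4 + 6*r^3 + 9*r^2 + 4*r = (r + 1)*(r^3 + 5*r^2 + 4*r) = r*(r + 1)*(r^2 + 5*r + 4) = r*(r + 1)^2*(r + 4)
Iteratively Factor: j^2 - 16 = (j - 4)*(j + 4)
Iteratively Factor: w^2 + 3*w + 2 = (w + 2)*(w + 1)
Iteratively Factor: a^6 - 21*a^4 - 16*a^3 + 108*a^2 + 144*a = (a + 2)*(a^5 - 2*a^4 - 17*a^3 + 18*a^2 + 72*a) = (a - 3)*(a + 2)*(a^4 + a^3 - 14*a^2 - 24*a) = (a - 3)*(a + 2)^2*(a^3 - a^2 - 12*a) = (a - 3)*(a + 2)^2*(a + 3)*(a^2 - 4*a) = a*(a - 3)*(a + 2)^2*(a + 3)*(a - 4)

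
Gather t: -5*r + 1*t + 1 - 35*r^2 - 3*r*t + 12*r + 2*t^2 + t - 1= -35*r^2 + 7*r + 2*t^2 + t*(2 - 3*r)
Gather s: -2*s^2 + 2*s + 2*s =-2*s^2 + 4*s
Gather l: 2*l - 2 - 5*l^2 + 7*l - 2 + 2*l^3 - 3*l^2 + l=2*l^3 - 8*l^2 + 10*l - 4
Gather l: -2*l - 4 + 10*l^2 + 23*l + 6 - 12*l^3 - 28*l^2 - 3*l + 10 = -12*l^3 - 18*l^2 + 18*l + 12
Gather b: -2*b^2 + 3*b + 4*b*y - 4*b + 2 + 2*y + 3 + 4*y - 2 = -2*b^2 + b*(4*y - 1) + 6*y + 3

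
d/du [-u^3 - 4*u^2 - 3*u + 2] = -3*u^2 - 8*u - 3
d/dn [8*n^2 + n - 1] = 16*n + 1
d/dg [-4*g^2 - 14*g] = -8*g - 14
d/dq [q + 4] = 1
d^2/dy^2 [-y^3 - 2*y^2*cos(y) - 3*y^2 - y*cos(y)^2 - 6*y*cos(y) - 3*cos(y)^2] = 2*y^2*cos(y) + 8*y*sin(y) + 6*y*cos(y) + 2*y*cos(2*y) - 6*y + 12*sin(y) + 2*sin(2*y) - 4*cos(y) + 6*cos(2*y) - 6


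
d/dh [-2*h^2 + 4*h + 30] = 4 - 4*h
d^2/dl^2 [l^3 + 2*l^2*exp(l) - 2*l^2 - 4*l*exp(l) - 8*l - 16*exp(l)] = 2*l^2*exp(l) + 4*l*exp(l) + 6*l - 20*exp(l) - 4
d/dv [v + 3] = 1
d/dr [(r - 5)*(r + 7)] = 2*r + 2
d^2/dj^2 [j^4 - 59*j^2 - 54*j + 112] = 12*j^2 - 118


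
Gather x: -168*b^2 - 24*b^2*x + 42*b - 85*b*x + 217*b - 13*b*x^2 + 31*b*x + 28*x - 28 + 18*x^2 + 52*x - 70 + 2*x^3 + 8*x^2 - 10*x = -168*b^2 + 259*b + 2*x^3 + x^2*(26 - 13*b) + x*(-24*b^2 - 54*b + 70) - 98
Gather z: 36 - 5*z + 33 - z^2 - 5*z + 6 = -z^2 - 10*z + 75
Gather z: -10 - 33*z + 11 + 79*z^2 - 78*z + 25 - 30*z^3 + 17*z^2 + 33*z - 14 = -30*z^3 + 96*z^2 - 78*z + 12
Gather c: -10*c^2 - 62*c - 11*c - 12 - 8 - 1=-10*c^2 - 73*c - 21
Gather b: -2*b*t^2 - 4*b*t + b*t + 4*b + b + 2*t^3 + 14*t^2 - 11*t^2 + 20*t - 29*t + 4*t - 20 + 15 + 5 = b*(-2*t^2 - 3*t + 5) + 2*t^3 + 3*t^2 - 5*t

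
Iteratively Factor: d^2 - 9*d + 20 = (d - 5)*(d - 4)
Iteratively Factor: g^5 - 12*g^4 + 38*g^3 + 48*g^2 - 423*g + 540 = (g - 3)*(g^4 - 9*g^3 + 11*g^2 + 81*g - 180) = (g - 3)*(g + 3)*(g^3 - 12*g^2 + 47*g - 60) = (g - 3)^2*(g + 3)*(g^2 - 9*g + 20) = (g - 5)*(g - 3)^2*(g + 3)*(g - 4)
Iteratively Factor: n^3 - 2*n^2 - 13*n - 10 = (n - 5)*(n^2 + 3*n + 2) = (n - 5)*(n + 1)*(n + 2)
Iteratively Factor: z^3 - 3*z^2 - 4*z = (z)*(z^2 - 3*z - 4) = z*(z + 1)*(z - 4)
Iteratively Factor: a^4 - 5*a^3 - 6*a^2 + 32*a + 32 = (a - 4)*(a^3 - a^2 - 10*a - 8) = (a - 4)*(a + 1)*(a^2 - 2*a - 8) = (a - 4)*(a + 1)*(a + 2)*(a - 4)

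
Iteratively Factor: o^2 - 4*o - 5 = (o - 5)*(o + 1)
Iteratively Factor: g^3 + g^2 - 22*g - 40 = (g - 5)*(g^2 + 6*g + 8) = (g - 5)*(g + 4)*(g + 2)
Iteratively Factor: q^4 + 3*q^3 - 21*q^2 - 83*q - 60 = (q + 1)*(q^3 + 2*q^2 - 23*q - 60) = (q + 1)*(q + 4)*(q^2 - 2*q - 15) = (q + 1)*(q + 3)*(q + 4)*(q - 5)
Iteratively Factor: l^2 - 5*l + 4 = (l - 1)*(l - 4)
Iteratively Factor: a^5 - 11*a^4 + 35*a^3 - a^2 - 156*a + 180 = (a - 3)*(a^4 - 8*a^3 + 11*a^2 + 32*a - 60) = (a - 3)^2*(a^3 - 5*a^2 - 4*a + 20) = (a - 3)^2*(a - 2)*(a^2 - 3*a - 10) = (a - 3)^2*(a - 2)*(a + 2)*(a - 5)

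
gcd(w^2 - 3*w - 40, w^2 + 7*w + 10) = w + 5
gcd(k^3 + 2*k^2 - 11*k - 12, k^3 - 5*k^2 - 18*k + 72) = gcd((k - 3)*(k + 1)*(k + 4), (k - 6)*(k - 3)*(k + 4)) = k^2 + k - 12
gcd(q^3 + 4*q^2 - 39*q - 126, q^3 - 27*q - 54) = q^2 - 3*q - 18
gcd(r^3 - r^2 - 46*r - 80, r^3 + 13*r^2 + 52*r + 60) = r^2 + 7*r + 10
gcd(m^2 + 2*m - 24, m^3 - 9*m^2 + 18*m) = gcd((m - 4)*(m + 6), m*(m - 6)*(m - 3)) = 1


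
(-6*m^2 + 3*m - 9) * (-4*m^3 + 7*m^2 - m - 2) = 24*m^5 - 54*m^4 + 63*m^3 - 54*m^2 + 3*m + 18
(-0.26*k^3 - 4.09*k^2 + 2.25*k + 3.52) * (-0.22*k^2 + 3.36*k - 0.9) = 0.0572*k^5 + 0.0261999999999999*k^4 - 14.0034*k^3 + 10.4666*k^2 + 9.8022*k - 3.168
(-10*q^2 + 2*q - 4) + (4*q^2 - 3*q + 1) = -6*q^2 - q - 3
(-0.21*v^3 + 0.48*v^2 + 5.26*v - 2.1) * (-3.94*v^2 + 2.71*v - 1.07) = 0.8274*v^5 - 2.4603*v^4 - 19.1989*v^3 + 22.015*v^2 - 11.3192*v + 2.247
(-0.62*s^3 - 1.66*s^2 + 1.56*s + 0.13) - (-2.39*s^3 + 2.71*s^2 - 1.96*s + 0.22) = 1.77*s^3 - 4.37*s^2 + 3.52*s - 0.09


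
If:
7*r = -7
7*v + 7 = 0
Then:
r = -1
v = -1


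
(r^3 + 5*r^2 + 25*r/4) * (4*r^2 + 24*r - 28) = 4*r^5 + 44*r^4 + 117*r^3 + 10*r^2 - 175*r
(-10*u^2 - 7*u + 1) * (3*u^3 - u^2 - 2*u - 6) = -30*u^5 - 11*u^4 + 30*u^3 + 73*u^2 + 40*u - 6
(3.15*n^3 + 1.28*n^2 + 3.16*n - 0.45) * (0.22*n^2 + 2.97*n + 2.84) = 0.693*n^5 + 9.6371*n^4 + 13.4428*n^3 + 12.9214*n^2 + 7.6379*n - 1.278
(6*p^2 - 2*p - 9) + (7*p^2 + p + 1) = 13*p^2 - p - 8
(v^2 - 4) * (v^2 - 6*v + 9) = v^4 - 6*v^3 + 5*v^2 + 24*v - 36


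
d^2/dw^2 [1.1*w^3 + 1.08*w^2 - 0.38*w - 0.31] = 6.6*w + 2.16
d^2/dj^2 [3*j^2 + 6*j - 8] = 6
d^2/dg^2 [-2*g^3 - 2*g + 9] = -12*g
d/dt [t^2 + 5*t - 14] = 2*t + 5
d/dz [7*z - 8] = 7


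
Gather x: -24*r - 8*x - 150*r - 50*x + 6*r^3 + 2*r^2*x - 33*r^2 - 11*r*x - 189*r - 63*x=6*r^3 - 33*r^2 - 363*r + x*(2*r^2 - 11*r - 121)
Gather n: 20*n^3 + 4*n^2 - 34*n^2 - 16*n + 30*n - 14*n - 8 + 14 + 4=20*n^3 - 30*n^2 + 10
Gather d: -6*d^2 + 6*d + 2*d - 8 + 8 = -6*d^2 + 8*d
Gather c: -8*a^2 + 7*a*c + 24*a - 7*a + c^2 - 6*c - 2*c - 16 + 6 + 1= -8*a^2 + 17*a + c^2 + c*(7*a - 8) - 9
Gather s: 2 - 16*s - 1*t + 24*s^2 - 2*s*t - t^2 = 24*s^2 + s*(-2*t - 16) - t^2 - t + 2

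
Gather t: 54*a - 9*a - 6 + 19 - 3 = 45*a + 10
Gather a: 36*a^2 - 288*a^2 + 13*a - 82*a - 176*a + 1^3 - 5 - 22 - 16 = -252*a^2 - 245*a - 42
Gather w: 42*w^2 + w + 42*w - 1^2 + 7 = 42*w^2 + 43*w + 6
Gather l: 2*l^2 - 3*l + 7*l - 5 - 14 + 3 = 2*l^2 + 4*l - 16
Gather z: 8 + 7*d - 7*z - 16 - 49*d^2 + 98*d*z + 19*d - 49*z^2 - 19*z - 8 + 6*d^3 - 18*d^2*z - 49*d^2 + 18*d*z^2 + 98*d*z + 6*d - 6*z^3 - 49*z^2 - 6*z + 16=6*d^3 - 98*d^2 + 32*d - 6*z^3 + z^2*(18*d - 98) + z*(-18*d^2 + 196*d - 32)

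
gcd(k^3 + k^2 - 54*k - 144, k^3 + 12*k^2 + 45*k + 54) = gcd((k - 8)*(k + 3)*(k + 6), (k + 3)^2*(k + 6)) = k^2 + 9*k + 18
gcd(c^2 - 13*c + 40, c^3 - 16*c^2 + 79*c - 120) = c^2 - 13*c + 40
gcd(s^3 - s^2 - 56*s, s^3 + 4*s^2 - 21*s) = s^2 + 7*s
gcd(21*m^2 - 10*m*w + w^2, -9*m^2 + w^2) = -3*m + w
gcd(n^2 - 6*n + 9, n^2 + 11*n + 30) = 1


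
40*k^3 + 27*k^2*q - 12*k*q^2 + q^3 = (-8*k + q)*(-5*k + q)*(k + q)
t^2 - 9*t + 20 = (t - 5)*(t - 4)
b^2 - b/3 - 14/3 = (b - 7/3)*(b + 2)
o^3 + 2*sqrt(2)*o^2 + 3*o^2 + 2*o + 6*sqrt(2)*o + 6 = (o + 3)*(o + sqrt(2))^2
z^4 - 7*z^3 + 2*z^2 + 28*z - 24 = (z - 6)*(z - 2)*(z - 1)*(z + 2)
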